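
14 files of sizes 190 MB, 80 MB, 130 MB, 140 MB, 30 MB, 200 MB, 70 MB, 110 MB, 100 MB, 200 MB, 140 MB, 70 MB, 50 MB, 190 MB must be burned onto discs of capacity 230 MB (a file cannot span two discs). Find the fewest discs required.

Total = 200 + 200 + 190 + 190 + 140 + 140 + 130 + 110 + 100 + 80 + 70 + 70 + 50 + 30 = 1700 MB.
Lower bound: ⌈1700/230⌉ = 8 discs.
A packing using 8 discs:
  disc 1: 200 + 30 = 230
  disc 2: 200 = 200
  disc 3: 190 = 190
  disc 4: 190 = 190
  disc 5: 140 + 80 = 220
  disc 6: 140 + 70 = 210
  disc 7: 130 + 100 = 230
  disc 8: 110 + 70 + 50 = 230
This matches the lower bound, so 8 is optimal.

8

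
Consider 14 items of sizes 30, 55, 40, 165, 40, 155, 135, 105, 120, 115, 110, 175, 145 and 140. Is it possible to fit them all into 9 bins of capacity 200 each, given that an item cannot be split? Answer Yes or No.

Total = 1530; ⌈1530/200⌉ = 8.
10 items each exceed half the capacity and cannot share a bin, forcing at least 10 bins.
At least 10 bins are required, but only 9 are allowed.

No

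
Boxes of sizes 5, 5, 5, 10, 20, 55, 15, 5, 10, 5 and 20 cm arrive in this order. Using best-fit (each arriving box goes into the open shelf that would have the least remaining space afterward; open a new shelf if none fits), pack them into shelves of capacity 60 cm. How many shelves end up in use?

  5 → shelf 1 (new)  [load 5/60]
  5 → shelf 1  [load 10/60]
  5 → shelf 1  [load 15/60]
  10 → shelf 1  [load 25/60]
  20 → shelf 1  [load 45/60]
  55 → shelf 2 (new)  [load 55/60]
  15 → shelf 1  [load 60/60]
  5 → shelf 2  [load 60/60]
  10 → shelf 3 (new)  [load 10/60]
  5 → shelf 3  [load 15/60]
  20 → shelf 3  [load 35/60]
3 shelves opened.

3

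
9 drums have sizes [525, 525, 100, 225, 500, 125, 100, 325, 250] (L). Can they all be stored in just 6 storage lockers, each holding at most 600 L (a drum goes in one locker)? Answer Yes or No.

Yes

A valid assignment using 5 storage lockers:
  locker 1: 525 = 525
  locker 2: 525 = 525
  locker 3: 500 + 100 = 600
  locker 4: 325 + 250 = 575
  locker 5: 225 + 125 + 100 = 450
That uses only 5 ≤ 6, so 6 storage lockers are enough.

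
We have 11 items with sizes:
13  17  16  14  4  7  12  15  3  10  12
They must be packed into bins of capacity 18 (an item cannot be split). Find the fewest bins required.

8

Total = 17 + 16 + 15 + 14 + 13 + 12 + 12 + 10 + 7 + 4 + 3 = 123.
Lower bound: ⌈123/18⌉ = 7 bins.
Also, 8 items each exceed 9, and no two of those can share a bin, so at least 8 bins are needed.
A packing using 8 bins:
  bin 1: 17 = 17
  bin 2: 16 = 16
  bin 3: 15 + 3 = 18
  bin 4: 14 + 4 = 18
  bin 5: 13 = 13
  bin 6: 12 = 12
  bin 7: 12 = 12
  bin 8: 10 + 7 = 17
This matches the lower bound, so 8 is optimal.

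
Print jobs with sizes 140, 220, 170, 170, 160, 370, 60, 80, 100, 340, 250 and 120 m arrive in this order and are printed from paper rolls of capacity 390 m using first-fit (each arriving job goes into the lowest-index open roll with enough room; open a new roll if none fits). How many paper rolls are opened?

7

  140 → roll 1 (new)  [load 140/390]
  220 → roll 1  [load 360/390]
  170 → roll 2 (new)  [load 170/390]
  170 → roll 2  [load 340/390]
  160 → roll 3 (new)  [load 160/390]
  370 → roll 4 (new)  [load 370/390]
  60 → roll 3  [load 220/390]
  80 → roll 3  [load 300/390]
  100 → roll 5 (new)  [load 100/390]
  340 → roll 6 (new)  [load 340/390]
  250 → roll 5  [load 350/390]
  120 → roll 7 (new)  [load 120/390]
7 paper rolls opened.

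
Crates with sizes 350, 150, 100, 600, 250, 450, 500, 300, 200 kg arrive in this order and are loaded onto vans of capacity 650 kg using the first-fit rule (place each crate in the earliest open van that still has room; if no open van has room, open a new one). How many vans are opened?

  350 → van 1 (new)  [load 350/650]
  150 → van 1  [load 500/650]
  100 → van 1  [load 600/650]
  600 → van 2 (new)  [load 600/650]
  250 → van 3 (new)  [load 250/650]
  450 → van 4 (new)  [load 450/650]
  500 → van 5 (new)  [load 500/650]
  300 → van 3  [load 550/650]
  200 → van 4  [load 650/650]
5 vans opened.

5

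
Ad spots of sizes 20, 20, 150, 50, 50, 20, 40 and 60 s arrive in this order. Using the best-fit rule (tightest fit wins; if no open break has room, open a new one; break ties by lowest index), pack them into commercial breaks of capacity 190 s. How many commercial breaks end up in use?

  20 → break 1 (new)  [load 20/190]
  20 → break 1  [load 40/190]
  150 → break 1  [load 190/190]
  50 → break 2 (new)  [load 50/190]
  50 → break 2  [load 100/190]
  20 → break 2  [load 120/190]
  40 → break 2  [load 160/190]
  60 → break 3 (new)  [load 60/190]
3 commercial breaks opened.

3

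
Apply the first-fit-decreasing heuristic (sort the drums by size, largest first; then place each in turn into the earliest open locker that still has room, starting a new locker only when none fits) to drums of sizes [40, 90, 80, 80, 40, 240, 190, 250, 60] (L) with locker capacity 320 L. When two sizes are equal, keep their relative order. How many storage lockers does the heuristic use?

Sorted descending: 250, 240, 190, 90, 80, 80, 60, 40, 40.
  250 → locker 1 (new)  [load 250/320]
  240 → locker 2 (new)  [load 240/320]
  190 → locker 3 (new)  [load 190/320]
  90 → locker 3  [load 280/320]
  80 → locker 2  [load 320/320]
  80 → locker 4 (new)  [load 80/320]
  60 → locker 1  [load 310/320]
  40 → locker 3  [load 320/320]
  40 → locker 4  [load 120/320]
4 storage lockers opened.

4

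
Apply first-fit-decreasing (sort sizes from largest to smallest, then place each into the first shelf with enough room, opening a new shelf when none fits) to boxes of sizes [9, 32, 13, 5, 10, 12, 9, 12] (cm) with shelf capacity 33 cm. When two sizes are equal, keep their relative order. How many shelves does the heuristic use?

Sorted descending: 32, 13, 12, 12, 10, 9, 9, 5.
  32 → shelf 1 (new)  [load 32/33]
  13 → shelf 2 (new)  [load 13/33]
  12 → shelf 2  [load 25/33]
  12 → shelf 3 (new)  [load 12/33]
  10 → shelf 3  [load 22/33]
  9 → shelf 3  [load 31/33]
  9 → shelf 4 (new)  [load 9/33]
  5 → shelf 2  [load 30/33]
4 shelves opened.

4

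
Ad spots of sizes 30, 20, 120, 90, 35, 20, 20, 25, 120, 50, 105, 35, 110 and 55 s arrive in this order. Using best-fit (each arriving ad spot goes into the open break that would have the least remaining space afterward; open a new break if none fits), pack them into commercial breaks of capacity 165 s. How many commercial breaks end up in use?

6

  30 → break 1 (new)  [load 30/165]
  20 → break 1  [load 50/165]
  120 → break 2 (new)  [load 120/165]
  90 → break 1  [load 140/165]
  35 → break 2  [load 155/165]
  20 → break 1  [load 160/165]
  20 → break 3 (new)  [load 20/165]
  25 → break 3  [load 45/165]
  120 → break 3  [load 165/165]
  50 → break 4 (new)  [load 50/165]
  105 → break 4  [load 155/165]
  35 → break 5 (new)  [load 35/165]
  110 → break 5  [load 145/165]
  55 → break 6 (new)  [load 55/165]
6 commercial breaks opened.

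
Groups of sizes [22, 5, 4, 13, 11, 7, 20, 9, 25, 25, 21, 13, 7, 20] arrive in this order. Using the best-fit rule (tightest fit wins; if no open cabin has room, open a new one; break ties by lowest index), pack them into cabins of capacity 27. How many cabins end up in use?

9

  22 → cabin 1 (new)  [load 22/27]
  5 → cabin 1  [load 27/27]
  4 → cabin 2 (new)  [load 4/27]
  13 → cabin 2  [load 17/27]
  11 → cabin 3 (new)  [load 11/27]
  7 → cabin 2  [load 24/27]
  20 → cabin 4 (new)  [load 20/27]
  9 → cabin 3  [load 20/27]
  25 → cabin 5 (new)  [load 25/27]
  25 → cabin 6 (new)  [load 25/27]
  21 → cabin 7 (new)  [load 21/27]
  13 → cabin 8 (new)  [load 13/27]
  7 → cabin 3  [load 27/27]
  20 → cabin 9 (new)  [load 20/27]
9 cabins opened.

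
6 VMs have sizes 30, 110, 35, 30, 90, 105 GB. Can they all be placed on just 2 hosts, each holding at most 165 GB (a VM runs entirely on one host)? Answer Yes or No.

Total = 400 GB; ⌈400/165⌉ = 3.
At least 3 hosts are required, but only 2 are allowed.

No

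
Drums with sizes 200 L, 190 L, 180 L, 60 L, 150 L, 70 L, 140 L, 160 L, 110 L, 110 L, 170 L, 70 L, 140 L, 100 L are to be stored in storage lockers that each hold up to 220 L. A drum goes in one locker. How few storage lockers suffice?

Total = 200 + 190 + 180 + 170 + 160 + 150 + 140 + 140 + 110 + 110 + 100 + 70 + 70 + 60 = 1850 L.
Lower bound: ⌈1850/220⌉ = 9 storage lockers.
A packing using 10 storage lockers:
  locker 1: 200 = 200
  locker 2: 190 = 190
  locker 3: 180 = 180
  locker 4: 170 = 170
  locker 5: 160 + 60 = 220
  locker 6: 150 + 70 = 220
  locker 7: 140 + 70 = 210
  locker 8: 140 = 140
  locker 9: 110 + 110 = 220
  locker 10: 100 = 100
No arrangement into 9 storage lockers stays within capacity, so 10 is optimal.

10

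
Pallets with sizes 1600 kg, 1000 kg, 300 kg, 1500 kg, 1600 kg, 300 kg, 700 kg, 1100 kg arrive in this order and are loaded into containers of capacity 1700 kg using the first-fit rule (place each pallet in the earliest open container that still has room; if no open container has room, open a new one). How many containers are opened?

6

  1600 → container 1 (new)  [load 1600/1700]
  1000 → container 2 (new)  [load 1000/1700]
  300 → container 2  [load 1300/1700]
  1500 → container 3 (new)  [load 1500/1700]
  1600 → container 4 (new)  [load 1600/1700]
  300 → container 2  [load 1600/1700]
  700 → container 5 (new)  [load 700/1700]
  1100 → container 6 (new)  [load 1100/1700]
6 containers opened.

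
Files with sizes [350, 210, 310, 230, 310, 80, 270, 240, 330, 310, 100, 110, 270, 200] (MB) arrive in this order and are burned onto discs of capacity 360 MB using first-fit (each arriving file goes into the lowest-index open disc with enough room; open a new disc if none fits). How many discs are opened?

  350 → disc 1 (new)  [load 350/360]
  210 → disc 2 (new)  [load 210/360]
  310 → disc 3 (new)  [load 310/360]
  230 → disc 4 (new)  [load 230/360]
  310 → disc 5 (new)  [load 310/360]
  80 → disc 2  [load 290/360]
  270 → disc 6 (new)  [load 270/360]
  240 → disc 7 (new)  [load 240/360]
  330 → disc 8 (new)  [load 330/360]
  310 → disc 9 (new)  [load 310/360]
  100 → disc 4  [load 330/360]
  110 → disc 7  [load 350/360]
  270 → disc 10 (new)  [load 270/360]
  200 → disc 11 (new)  [load 200/360]
11 discs opened.

11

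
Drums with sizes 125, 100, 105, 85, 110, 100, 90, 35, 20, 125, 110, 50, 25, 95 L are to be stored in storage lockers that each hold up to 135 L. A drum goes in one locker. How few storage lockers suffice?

10

Total = 125 + 125 + 110 + 110 + 105 + 100 + 100 + 95 + 90 + 85 + 50 + 35 + 25 + 20 = 1175 L.
Lower bound: ⌈1175/135⌉ = 9 storage lockers.
Also, 10 drums each exceed 135/2 L, and no two of those can share a locker, so at least 10 storage lockers are needed.
A packing using 10 storage lockers:
  locker 1: 125 = 125
  locker 2: 125 = 125
  locker 3: 110 + 25 = 135
  locker 4: 110 + 20 = 130
  locker 5: 105 = 105
  locker 6: 100 + 35 = 135
  locker 7: 100 = 100
  locker 8: 95 = 95
  locker 9: 90 = 90
  locker 10: 85 + 50 = 135
This matches the lower bound, so 10 is optimal.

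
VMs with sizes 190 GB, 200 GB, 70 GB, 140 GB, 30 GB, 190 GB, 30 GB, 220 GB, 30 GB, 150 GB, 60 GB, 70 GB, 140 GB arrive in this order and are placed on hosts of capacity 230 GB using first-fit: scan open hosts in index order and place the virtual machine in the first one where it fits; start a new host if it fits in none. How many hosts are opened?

7

  190 → host 1 (new)  [load 190/230]
  200 → host 2 (new)  [load 200/230]
  70 → host 3 (new)  [load 70/230]
  140 → host 3  [load 210/230]
  30 → host 1  [load 220/230]
  190 → host 4 (new)  [load 190/230]
  30 → host 2  [load 230/230]
  220 → host 5 (new)  [load 220/230]
  30 → host 4  [load 220/230]
  150 → host 6 (new)  [load 150/230]
  60 → host 6  [load 210/230]
  70 → host 7 (new)  [load 70/230]
  140 → host 7  [load 210/230]
7 hosts opened.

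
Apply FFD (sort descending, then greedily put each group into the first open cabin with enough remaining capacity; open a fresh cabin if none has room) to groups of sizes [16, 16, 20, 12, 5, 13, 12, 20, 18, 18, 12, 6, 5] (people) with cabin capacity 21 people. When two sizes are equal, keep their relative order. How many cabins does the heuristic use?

Sorted descending: 20, 20, 18, 18, 16, 16, 13, 12, 12, 12, 6, 5, 5.
  20 → cabin 1 (new)  [load 20/21]
  20 → cabin 2 (new)  [load 20/21]
  18 → cabin 3 (new)  [load 18/21]
  18 → cabin 4 (new)  [load 18/21]
  16 → cabin 5 (new)  [load 16/21]
  16 → cabin 6 (new)  [load 16/21]
  13 → cabin 7 (new)  [load 13/21]
  12 → cabin 8 (new)  [load 12/21]
  12 → cabin 9 (new)  [load 12/21]
  12 → cabin 10 (new)  [load 12/21]
  6 → cabin 7  [load 19/21]
  5 → cabin 5  [load 21/21]
  5 → cabin 6  [load 21/21]
10 cabins opened.

10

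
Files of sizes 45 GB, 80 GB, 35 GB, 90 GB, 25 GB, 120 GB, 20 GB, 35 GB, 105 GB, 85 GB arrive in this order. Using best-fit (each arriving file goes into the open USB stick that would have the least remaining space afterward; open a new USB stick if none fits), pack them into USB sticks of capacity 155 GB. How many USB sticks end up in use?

  45 → USB stick 1 (new)  [load 45/155]
  80 → USB stick 1  [load 125/155]
  35 → USB stick 2 (new)  [load 35/155]
  90 → USB stick 2  [load 125/155]
  25 → USB stick 1  [load 150/155]
  120 → USB stick 3 (new)  [load 120/155]
  20 → USB stick 2  [load 145/155]
  35 → USB stick 3  [load 155/155]
  105 → USB stick 4 (new)  [load 105/155]
  85 → USB stick 5 (new)  [load 85/155]
5 USB sticks opened.

5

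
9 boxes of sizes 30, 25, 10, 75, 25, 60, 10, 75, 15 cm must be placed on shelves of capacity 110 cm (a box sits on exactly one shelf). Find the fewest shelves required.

Total = 75 + 75 + 60 + 30 + 25 + 25 + 15 + 10 + 10 = 325 cm.
Lower bound: ⌈325/110⌉ = 3 shelves.
A packing using 3 shelves:
  shelf 1: 75 + 30 = 105
  shelf 2: 75 + 25 + 10 = 110
  shelf 3: 60 + 25 + 15 + 10 = 110
This matches the lower bound, so 3 is optimal.

3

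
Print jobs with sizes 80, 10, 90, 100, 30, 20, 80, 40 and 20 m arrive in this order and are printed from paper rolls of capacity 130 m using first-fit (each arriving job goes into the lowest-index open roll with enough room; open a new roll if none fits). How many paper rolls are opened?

  80 → roll 1 (new)  [load 80/130]
  10 → roll 1  [load 90/130]
  90 → roll 2 (new)  [load 90/130]
  100 → roll 3 (new)  [load 100/130]
  30 → roll 1  [load 120/130]
  20 → roll 2  [load 110/130]
  80 → roll 4 (new)  [load 80/130]
  40 → roll 4  [load 120/130]
  20 → roll 2  [load 130/130]
4 paper rolls opened.

4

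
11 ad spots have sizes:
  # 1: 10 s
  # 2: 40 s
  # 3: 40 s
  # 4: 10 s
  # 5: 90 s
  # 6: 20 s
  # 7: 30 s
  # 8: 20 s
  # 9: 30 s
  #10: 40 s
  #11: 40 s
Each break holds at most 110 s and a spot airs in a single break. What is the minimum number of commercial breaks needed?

4

Total = 90 + 40 + 40 + 40 + 40 + 30 + 30 + 20 + 20 + 10 + 10 = 370 s.
Lower bound: ⌈370/110⌉ = 4 commercial breaks.
A packing using 4 commercial breaks:
  break 1: 90 + 20 = 110
  break 2: 40 + 40 + 30 = 110
  break 3: 40 + 40 + 30 = 110
  break 4: 20 + 10 + 10 = 40
This matches the lower bound, so 4 is optimal.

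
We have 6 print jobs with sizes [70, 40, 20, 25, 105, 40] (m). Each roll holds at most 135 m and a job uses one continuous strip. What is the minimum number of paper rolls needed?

Total = 105 + 70 + 40 + 40 + 25 + 20 = 300 m.
Lower bound: ⌈300/135⌉ = 3 paper rolls.
A packing using 3 paper rolls:
  roll 1: 105 + 25 = 130
  roll 2: 70 + 40 + 20 = 130
  roll 3: 40 = 40
This matches the lower bound, so 3 is optimal.

3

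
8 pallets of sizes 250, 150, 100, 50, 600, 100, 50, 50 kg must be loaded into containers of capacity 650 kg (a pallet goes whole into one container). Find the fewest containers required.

3

Total = 600 + 250 + 150 + 100 + 100 + 50 + 50 + 50 = 1350 kg.
Lower bound: ⌈1350/650⌉ = 3 containers.
A packing using 3 containers:
  container 1: 600 + 50 = 650
  container 2: 250 + 150 + 100 + 100 + 50 = 650
  container 3: 50 = 50
This matches the lower bound, so 3 is optimal.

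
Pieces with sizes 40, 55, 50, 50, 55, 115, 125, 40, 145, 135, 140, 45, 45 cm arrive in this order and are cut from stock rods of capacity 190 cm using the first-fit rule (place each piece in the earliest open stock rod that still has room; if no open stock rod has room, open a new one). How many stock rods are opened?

  40 → stock rod 1 (new)  [load 40/190]
  55 → stock rod 1  [load 95/190]
  50 → stock rod 1  [load 145/190]
  50 → stock rod 2 (new)  [load 50/190]
  55 → stock rod 2  [load 105/190]
  115 → stock rod 3 (new)  [load 115/190]
  125 → stock rod 4 (new)  [load 125/190]
  40 → stock rod 1  [load 185/190]
  145 → stock rod 5 (new)  [load 145/190]
  135 → stock rod 6 (new)  [load 135/190]
  140 → stock rod 7 (new)  [load 140/190]
  45 → stock rod 2  [load 150/190]
  45 → stock rod 3  [load 160/190]
7 stock rods opened.

7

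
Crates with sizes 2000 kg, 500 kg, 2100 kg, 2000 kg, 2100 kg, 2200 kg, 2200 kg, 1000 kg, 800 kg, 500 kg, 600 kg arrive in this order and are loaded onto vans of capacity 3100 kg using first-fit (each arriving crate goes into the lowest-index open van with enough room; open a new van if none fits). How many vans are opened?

6

  2000 → van 1 (new)  [load 2000/3100]
  500 → van 1  [load 2500/3100]
  2100 → van 2 (new)  [load 2100/3100]
  2000 → van 3 (new)  [load 2000/3100]
  2100 → van 4 (new)  [load 2100/3100]
  2200 → van 5 (new)  [load 2200/3100]
  2200 → van 6 (new)  [load 2200/3100]
  1000 → van 2  [load 3100/3100]
  800 → van 3  [load 2800/3100]
  500 → van 1  [load 3000/3100]
  600 → van 4  [load 2700/3100]
6 vans opened.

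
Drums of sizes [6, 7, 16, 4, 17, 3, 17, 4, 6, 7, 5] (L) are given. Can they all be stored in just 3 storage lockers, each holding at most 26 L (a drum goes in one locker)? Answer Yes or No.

No

Total = 92 L; ⌈92/26⌉ = 4.
At least 4 storage lockers are required, but only 3 are allowed.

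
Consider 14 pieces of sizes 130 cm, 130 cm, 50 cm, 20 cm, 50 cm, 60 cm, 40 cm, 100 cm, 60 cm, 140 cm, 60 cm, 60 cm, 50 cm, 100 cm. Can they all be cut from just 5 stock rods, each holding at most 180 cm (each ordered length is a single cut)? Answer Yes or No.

No

Total = 1050 cm; ⌈1050/180⌉ = 6.
At least 6 stock rods are required, but only 5 are allowed.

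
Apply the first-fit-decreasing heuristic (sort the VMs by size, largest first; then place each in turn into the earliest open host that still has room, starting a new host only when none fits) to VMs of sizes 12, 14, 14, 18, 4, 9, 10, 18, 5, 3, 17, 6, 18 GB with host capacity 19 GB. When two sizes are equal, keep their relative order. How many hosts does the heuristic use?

Sorted descending: 18, 18, 18, 17, 14, 14, 12, 10, 9, 6, 5, 4, 3.
  18 → host 1 (new)  [load 18/19]
  18 → host 2 (new)  [load 18/19]
  18 → host 3 (new)  [load 18/19]
  17 → host 4 (new)  [load 17/19]
  14 → host 5 (new)  [load 14/19]
  14 → host 6 (new)  [load 14/19]
  12 → host 7 (new)  [load 12/19]
  10 → host 8 (new)  [load 10/19]
  9 → host 8  [load 19/19]
  6 → host 7  [load 18/19]
  5 → host 5  [load 19/19]
  4 → host 6  [load 18/19]
  3 → host 9 (new)  [load 3/19]
9 hosts opened.

9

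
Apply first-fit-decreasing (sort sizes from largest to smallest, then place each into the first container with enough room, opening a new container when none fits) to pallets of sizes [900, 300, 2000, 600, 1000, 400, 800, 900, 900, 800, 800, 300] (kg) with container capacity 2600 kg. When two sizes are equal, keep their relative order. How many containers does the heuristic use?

Sorted descending: 2000, 1000, 900, 900, 900, 800, 800, 800, 600, 400, 300, 300.
  2000 → container 1 (new)  [load 2000/2600]
  1000 → container 2 (new)  [load 1000/2600]
  900 → container 2  [load 1900/2600]
  900 → container 3 (new)  [load 900/2600]
  900 → container 3  [load 1800/2600]
  800 → container 3  [load 2600/2600]
  800 → container 4 (new)  [load 800/2600]
  800 → container 4  [load 1600/2600]
  600 → container 1  [load 2600/2600]
  400 → container 2  [load 2300/2600]
  300 → container 2  [load 2600/2600]
  300 → container 4  [load 1900/2600]
4 containers opened.

4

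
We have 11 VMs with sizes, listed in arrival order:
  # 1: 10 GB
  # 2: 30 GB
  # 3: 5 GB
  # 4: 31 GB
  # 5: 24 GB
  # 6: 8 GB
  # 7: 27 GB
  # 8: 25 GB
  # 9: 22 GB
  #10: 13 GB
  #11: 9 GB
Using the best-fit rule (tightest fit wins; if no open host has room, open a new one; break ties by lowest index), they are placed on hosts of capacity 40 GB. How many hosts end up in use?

  10 → host 1 (new)  [load 10/40]
  30 → host 1  [load 40/40]
  5 → host 2 (new)  [load 5/40]
  31 → host 2  [load 36/40]
  24 → host 3 (new)  [load 24/40]
  8 → host 3  [load 32/40]
  27 → host 4 (new)  [load 27/40]
  25 → host 5 (new)  [load 25/40]
  22 → host 6 (new)  [load 22/40]
  13 → host 4  [load 40/40]
  9 → host 5  [load 34/40]
6 hosts opened.

6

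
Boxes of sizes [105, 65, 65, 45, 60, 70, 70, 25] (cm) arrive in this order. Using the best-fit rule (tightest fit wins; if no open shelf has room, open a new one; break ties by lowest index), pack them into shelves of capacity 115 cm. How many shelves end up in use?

  105 → shelf 1 (new)  [load 105/115]
  65 → shelf 2 (new)  [load 65/115]
  65 → shelf 3 (new)  [load 65/115]
  45 → shelf 2  [load 110/115]
  60 → shelf 4 (new)  [load 60/115]
  70 → shelf 5 (new)  [load 70/115]
  70 → shelf 6 (new)  [load 70/115]
  25 → shelf 5  [load 95/115]
6 shelves opened.

6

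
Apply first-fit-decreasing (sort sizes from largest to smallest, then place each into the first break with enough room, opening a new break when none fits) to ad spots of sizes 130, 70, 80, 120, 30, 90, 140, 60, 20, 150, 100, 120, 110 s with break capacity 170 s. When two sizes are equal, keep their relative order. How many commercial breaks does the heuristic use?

Sorted descending: 150, 140, 130, 120, 120, 110, 100, 90, 80, 70, 60, 30, 20.
  150 → break 1 (new)  [load 150/170]
  140 → break 2 (new)  [load 140/170]
  130 → break 3 (new)  [load 130/170]
  120 → break 4 (new)  [load 120/170]
  120 → break 5 (new)  [load 120/170]
  110 → break 6 (new)  [load 110/170]
  100 → break 7 (new)  [load 100/170]
  90 → break 8 (new)  [load 90/170]
  80 → break 8  [load 170/170]
  70 → break 7  [load 170/170]
  60 → break 6  [load 170/170]
  30 → break 2  [load 170/170]
  20 → break 1  [load 170/170]
8 commercial breaks opened.

8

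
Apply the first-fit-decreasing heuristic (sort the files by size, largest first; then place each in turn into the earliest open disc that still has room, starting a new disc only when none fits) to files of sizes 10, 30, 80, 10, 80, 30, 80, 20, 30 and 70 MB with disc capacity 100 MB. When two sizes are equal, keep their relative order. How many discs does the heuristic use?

Sorted descending: 80, 80, 80, 70, 30, 30, 30, 20, 10, 10.
  80 → disc 1 (new)  [load 80/100]
  80 → disc 2 (new)  [load 80/100]
  80 → disc 3 (new)  [load 80/100]
  70 → disc 4 (new)  [load 70/100]
  30 → disc 4  [load 100/100]
  30 → disc 5 (new)  [load 30/100]
  30 → disc 5  [load 60/100]
  20 → disc 1  [load 100/100]
  10 → disc 2  [load 90/100]
  10 → disc 2  [load 100/100]
5 discs opened.

5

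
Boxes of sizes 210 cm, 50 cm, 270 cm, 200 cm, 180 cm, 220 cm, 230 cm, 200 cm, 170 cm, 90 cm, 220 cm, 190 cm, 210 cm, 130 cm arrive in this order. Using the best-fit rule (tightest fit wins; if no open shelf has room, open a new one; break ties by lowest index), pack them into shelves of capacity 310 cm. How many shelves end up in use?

11

  210 → shelf 1 (new)  [load 210/310]
  50 → shelf 1  [load 260/310]
  270 → shelf 2 (new)  [load 270/310]
  200 → shelf 3 (new)  [load 200/310]
  180 → shelf 4 (new)  [load 180/310]
  220 → shelf 5 (new)  [load 220/310]
  230 → shelf 6 (new)  [load 230/310]
  200 → shelf 7 (new)  [load 200/310]
  170 → shelf 8 (new)  [load 170/310]
  90 → shelf 5  [load 310/310]
  220 → shelf 9 (new)  [load 220/310]
  190 → shelf 10 (new)  [load 190/310]
  210 → shelf 11 (new)  [load 210/310]
  130 → shelf 4  [load 310/310]
11 shelves opened.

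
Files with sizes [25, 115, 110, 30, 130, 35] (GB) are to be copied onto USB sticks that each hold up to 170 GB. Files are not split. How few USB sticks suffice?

3

Total = 130 + 115 + 110 + 35 + 30 + 25 = 445 GB.
Lower bound: ⌈445/170⌉ = 3 USB sticks.
A packing using 3 USB sticks:
  USB stick 1: 130 + 35 = 165
  USB stick 2: 115 + 30 + 25 = 170
  USB stick 3: 110 = 110
This matches the lower bound, so 3 is optimal.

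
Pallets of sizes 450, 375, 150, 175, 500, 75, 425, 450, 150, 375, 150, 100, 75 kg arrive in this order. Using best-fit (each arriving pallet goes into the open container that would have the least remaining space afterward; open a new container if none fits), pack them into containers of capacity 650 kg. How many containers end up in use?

  450 → container 1 (new)  [load 450/650]
  375 → container 2 (new)  [load 375/650]
  150 → container 1  [load 600/650]
  175 → container 2  [load 550/650]
  500 → container 3 (new)  [load 500/650]
  75 → container 2  [load 625/650]
  425 → container 4 (new)  [load 425/650]
  450 → container 5 (new)  [load 450/650]
  150 → container 3  [load 650/650]
  375 → container 6 (new)  [load 375/650]
  150 → container 5  [load 600/650]
  100 → container 4  [load 525/650]
  75 → container 4  [load 600/650]
6 containers opened.

6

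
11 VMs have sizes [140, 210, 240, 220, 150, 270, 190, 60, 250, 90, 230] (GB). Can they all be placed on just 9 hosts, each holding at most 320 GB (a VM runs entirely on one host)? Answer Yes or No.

A valid assignment using 8 hosts:
  host 1: 270 = 270
  host 2: 250 + 60 = 310
  host 3: 240 = 240
  host 4: 230 + 90 = 320
  host 5: 220 = 220
  host 6: 210 = 210
  host 7: 190 = 190
  host 8: 150 + 140 = 290
That uses only 8 ≤ 9, so 9 hosts are enough.

Yes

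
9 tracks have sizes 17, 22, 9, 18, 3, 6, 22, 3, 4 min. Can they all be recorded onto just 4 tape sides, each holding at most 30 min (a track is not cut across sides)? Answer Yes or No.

A valid assignment using 4 tape sides:
  side 1: 22 + 6 = 28
  side 2: 22 + 4 + 3 = 29
  side 3: 18 + 9 + 3 = 30
  side 4: 17 = 17
Every load is within 30 min, so 4 tape sides suffice.

Yes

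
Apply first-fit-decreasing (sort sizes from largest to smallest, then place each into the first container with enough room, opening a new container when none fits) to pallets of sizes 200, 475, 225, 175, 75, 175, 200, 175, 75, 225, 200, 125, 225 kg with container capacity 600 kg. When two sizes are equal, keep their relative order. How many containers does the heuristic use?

Sorted descending: 475, 225, 225, 225, 200, 200, 200, 175, 175, 175, 125, 75, 75.
  475 → container 1 (new)  [load 475/600]
  225 → container 2 (new)  [load 225/600]
  225 → container 2  [load 450/600]
  225 → container 3 (new)  [load 225/600]
  200 → container 3  [load 425/600]
  200 → container 4 (new)  [load 200/600]
  200 → container 4  [load 400/600]
  175 → container 3  [load 600/600]
  175 → container 4  [load 575/600]
  175 → container 5 (new)  [load 175/600]
  125 → container 1  [load 600/600]
  75 → container 2  [load 525/600]
  75 → container 2  [load 600/600]
5 containers opened.

5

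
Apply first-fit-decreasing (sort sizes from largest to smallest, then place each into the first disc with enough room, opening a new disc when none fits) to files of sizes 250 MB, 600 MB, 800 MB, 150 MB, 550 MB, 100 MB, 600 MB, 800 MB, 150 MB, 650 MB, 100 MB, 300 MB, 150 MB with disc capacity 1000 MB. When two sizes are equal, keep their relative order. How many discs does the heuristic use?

6

Sorted descending: 800, 800, 650, 600, 600, 550, 300, 250, 150, 150, 150, 100, 100.
  800 → disc 1 (new)  [load 800/1000]
  800 → disc 2 (new)  [load 800/1000]
  650 → disc 3 (new)  [load 650/1000]
  600 → disc 4 (new)  [load 600/1000]
  600 → disc 5 (new)  [load 600/1000]
  550 → disc 6 (new)  [load 550/1000]
  300 → disc 3  [load 950/1000]
  250 → disc 4  [load 850/1000]
  150 → disc 1  [load 950/1000]
  150 → disc 2  [load 950/1000]
  150 → disc 4  [load 1000/1000]
  100 → disc 5  [load 700/1000]
  100 → disc 5  [load 800/1000]
6 discs opened.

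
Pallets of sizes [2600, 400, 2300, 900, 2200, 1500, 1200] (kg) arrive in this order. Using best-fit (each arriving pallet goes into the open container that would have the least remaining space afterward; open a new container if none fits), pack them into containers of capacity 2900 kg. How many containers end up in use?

  2600 → container 1 (new)  [load 2600/2900]
  400 → container 2 (new)  [load 400/2900]
  2300 → container 2  [load 2700/2900]
  900 → container 3 (new)  [load 900/2900]
  2200 → container 4 (new)  [load 2200/2900]
  1500 → container 3  [load 2400/2900]
  1200 → container 5 (new)  [load 1200/2900]
5 containers opened.

5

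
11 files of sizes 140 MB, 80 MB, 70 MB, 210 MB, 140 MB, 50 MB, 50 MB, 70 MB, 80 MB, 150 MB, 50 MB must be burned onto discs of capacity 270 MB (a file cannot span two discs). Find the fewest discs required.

5

Total = 210 + 150 + 140 + 140 + 80 + 80 + 70 + 70 + 50 + 50 + 50 = 1090 MB.
Lower bound: ⌈1090/270⌉ = 5 discs.
A packing using 5 discs:
  disc 1: 210 + 50 = 260
  disc 2: 150 + 80 = 230
  disc 3: 140 + 80 + 50 = 270
  disc 4: 140 + 70 + 50 = 260
  disc 5: 70 = 70
This matches the lower bound, so 5 is optimal.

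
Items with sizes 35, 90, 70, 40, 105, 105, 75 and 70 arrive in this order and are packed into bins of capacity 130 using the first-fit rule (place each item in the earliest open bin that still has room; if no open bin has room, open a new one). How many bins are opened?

6

  35 → bin 1 (new)  [load 35/130]
  90 → bin 1  [load 125/130]
  70 → bin 2 (new)  [load 70/130]
  40 → bin 2  [load 110/130]
  105 → bin 3 (new)  [load 105/130]
  105 → bin 4 (new)  [load 105/130]
  75 → bin 5 (new)  [load 75/130]
  70 → bin 6 (new)  [load 70/130]
6 bins opened.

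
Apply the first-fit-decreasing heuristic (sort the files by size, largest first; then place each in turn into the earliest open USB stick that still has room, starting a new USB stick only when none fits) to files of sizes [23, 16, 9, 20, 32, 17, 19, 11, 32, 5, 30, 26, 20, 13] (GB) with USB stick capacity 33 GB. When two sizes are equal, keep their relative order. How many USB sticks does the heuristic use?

Sorted descending: 32, 32, 30, 26, 23, 20, 20, 19, 17, 16, 13, 11, 9, 5.
  32 → USB stick 1 (new)  [load 32/33]
  32 → USB stick 2 (new)  [load 32/33]
  30 → USB stick 3 (new)  [load 30/33]
  26 → USB stick 4 (new)  [load 26/33]
  23 → USB stick 5 (new)  [load 23/33]
  20 → USB stick 6 (new)  [load 20/33]
  20 → USB stick 7 (new)  [load 20/33]
  19 → USB stick 8 (new)  [load 19/33]
  17 → USB stick 9 (new)  [load 17/33]
  16 → USB stick 9  [load 33/33]
  13 → USB stick 6  [load 33/33]
  11 → USB stick 7  [load 31/33]
  9 → USB stick 5  [load 32/33]
  5 → USB stick 4  [load 31/33]
9 USB sticks opened.

9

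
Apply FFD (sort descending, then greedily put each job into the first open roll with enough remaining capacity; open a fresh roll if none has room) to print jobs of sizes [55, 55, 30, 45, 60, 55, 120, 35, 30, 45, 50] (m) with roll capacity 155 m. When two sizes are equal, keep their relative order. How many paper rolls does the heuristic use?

Sorted descending: 120, 60, 55, 55, 55, 50, 45, 45, 35, 30, 30.
  120 → roll 1 (new)  [load 120/155]
  60 → roll 2 (new)  [load 60/155]
  55 → roll 2  [load 115/155]
  55 → roll 3 (new)  [load 55/155]
  55 → roll 3  [load 110/155]
  50 → roll 4 (new)  [load 50/155]
  45 → roll 3  [load 155/155]
  45 → roll 4  [load 95/155]
  35 → roll 1  [load 155/155]
  30 → roll 2  [load 145/155]
  30 → roll 4  [load 125/155]
4 paper rolls opened.

4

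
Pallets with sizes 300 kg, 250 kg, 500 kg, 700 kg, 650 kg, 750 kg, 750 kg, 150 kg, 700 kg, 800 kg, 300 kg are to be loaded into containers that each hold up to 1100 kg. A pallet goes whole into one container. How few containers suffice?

Total = 800 + 750 + 750 + 700 + 700 + 650 + 500 + 300 + 300 + 250 + 150 = 5850 kg.
Lower bound: ⌈5850/1100⌉ = 6 containers.
A packing using 7 containers:
  container 1: 800 + 300 = 1100
  container 2: 750 + 300 = 1050
  container 3: 750 + 250 = 1000
  container 4: 700 + 150 = 850
  container 5: 700 = 700
  container 6: 650 = 650
  container 7: 500 = 500
No arrangement into 6 containers stays within capacity, so 7 is optimal.

7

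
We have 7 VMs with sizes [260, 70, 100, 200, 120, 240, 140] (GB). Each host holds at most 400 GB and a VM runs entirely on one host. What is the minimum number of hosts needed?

3

Total = 260 + 240 + 200 + 140 + 120 + 100 + 70 = 1130 GB.
Lower bound: ⌈1130/400⌉ = 3 hosts.
A packing using 3 hosts:
  host 1: 260 + 140 = 400
  host 2: 240 + 120 = 360
  host 3: 200 + 100 + 70 = 370
This matches the lower bound, so 3 is optimal.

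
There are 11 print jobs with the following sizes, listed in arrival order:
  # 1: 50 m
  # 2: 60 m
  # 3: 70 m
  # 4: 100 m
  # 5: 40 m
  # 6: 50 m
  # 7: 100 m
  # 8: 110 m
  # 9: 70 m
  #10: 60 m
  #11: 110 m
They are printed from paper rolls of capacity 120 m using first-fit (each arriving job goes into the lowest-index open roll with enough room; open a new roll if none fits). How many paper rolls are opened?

  50 → roll 1 (new)  [load 50/120]
  60 → roll 1  [load 110/120]
  70 → roll 2 (new)  [load 70/120]
  100 → roll 3 (new)  [load 100/120]
  40 → roll 2  [load 110/120]
  50 → roll 4 (new)  [load 50/120]
  100 → roll 5 (new)  [load 100/120]
  110 → roll 6 (new)  [load 110/120]
  70 → roll 4  [load 120/120]
  60 → roll 7 (new)  [load 60/120]
  110 → roll 8 (new)  [load 110/120]
8 paper rolls opened.

8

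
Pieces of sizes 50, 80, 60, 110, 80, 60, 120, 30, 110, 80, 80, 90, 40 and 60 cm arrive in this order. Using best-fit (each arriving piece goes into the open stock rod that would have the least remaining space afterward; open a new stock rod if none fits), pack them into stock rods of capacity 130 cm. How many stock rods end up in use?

10

  50 → stock rod 1 (new)  [load 50/130]
  80 → stock rod 1  [load 130/130]
  60 → stock rod 2 (new)  [load 60/130]
  110 → stock rod 3 (new)  [load 110/130]
  80 → stock rod 4 (new)  [load 80/130]
  60 → stock rod 2  [load 120/130]
  120 → stock rod 5 (new)  [load 120/130]
  30 → stock rod 4  [load 110/130]
  110 → stock rod 6 (new)  [load 110/130]
  80 → stock rod 7 (new)  [load 80/130]
  80 → stock rod 8 (new)  [load 80/130]
  90 → stock rod 9 (new)  [load 90/130]
  40 → stock rod 9  [load 130/130]
  60 → stock rod 10 (new)  [load 60/130]
10 stock rods opened.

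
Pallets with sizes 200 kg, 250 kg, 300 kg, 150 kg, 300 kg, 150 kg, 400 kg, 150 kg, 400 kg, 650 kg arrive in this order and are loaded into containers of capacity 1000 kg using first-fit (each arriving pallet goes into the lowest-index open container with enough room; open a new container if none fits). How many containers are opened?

  200 → container 1 (new)  [load 200/1000]
  250 → container 1  [load 450/1000]
  300 → container 1  [load 750/1000]
  150 → container 1  [load 900/1000]
  300 → container 2 (new)  [load 300/1000]
  150 → container 2  [load 450/1000]
  400 → container 2  [load 850/1000]
  150 → container 2  [load 1000/1000]
  400 → container 3 (new)  [load 400/1000]
  650 → container 4 (new)  [load 650/1000]
4 containers opened.

4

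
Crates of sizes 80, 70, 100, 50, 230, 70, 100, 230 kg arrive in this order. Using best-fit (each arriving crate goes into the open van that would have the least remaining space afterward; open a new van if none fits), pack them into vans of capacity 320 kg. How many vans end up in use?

4

  80 → van 1 (new)  [load 80/320]
  70 → van 1  [load 150/320]
  100 → van 1  [load 250/320]
  50 → van 1  [load 300/320]
  230 → van 2 (new)  [load 230/320]
  70 → van 2  [load 300/320]
  100 → van 3 (new)  [load 100/320]
  230 → van 4 (new)  [load 230/320]
4 vans opened.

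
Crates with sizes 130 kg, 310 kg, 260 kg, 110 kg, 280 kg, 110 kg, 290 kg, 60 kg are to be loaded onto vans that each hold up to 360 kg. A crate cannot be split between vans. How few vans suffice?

5

Total = 310 + 290 + 280 + 260 + 130 + 110 + 110 + 60 = 1550 kg.
Lower bound: ⌈1550/360⌉ = 5 vans.
A packing using 5 vans:
  van 1: 310 = 310
  van 2: 290 + 60 = 350
  van 3: 280 = 280
  van 4: 260 = 260
  van 5: 130 + 110 + 110 = 350
This matches the lower bound, so 5 is optimal.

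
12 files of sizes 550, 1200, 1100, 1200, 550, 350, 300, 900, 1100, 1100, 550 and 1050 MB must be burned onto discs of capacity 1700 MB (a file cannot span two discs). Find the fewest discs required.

7

Total = 1200 + 1200 + 1100 + 1100 + 1100 + 1050 + 900 + 550 + 550 + 550 + 350 + 300 = 9950 MB.
Lower bound: ⌈9950/1700⌉ = 6 discs.
Also, 7 files each exceed 850 MB, and no two of those can share a disc, so at least 7 discs are needed.
A packing using 7 discs:
  disc 1: 1200 + 350 = 1550
  disc 2: 1200 + 300 = 1500
  disc 3: 1100 + 550 = 1650
  disc 4: 1100 + 550 = 1650
  disc 5: 1100 + 550 = 1650
  disc 6: 1050 = 1050
  disc 7: 900 = 900
This matches the lower bound, so 7 is optimal.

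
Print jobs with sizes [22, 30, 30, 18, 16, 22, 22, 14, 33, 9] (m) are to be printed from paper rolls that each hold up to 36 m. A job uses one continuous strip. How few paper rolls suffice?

7

Total = 33 + 30 + 30 + 22 + 22 + 22 + 18 + 16 + 14 + 9 = 216 m.
Lower bound: ⌈216/36⌉ = 6 paper rolls.
A packing using 7 paper rolls:
  roll 1: 33 = 33
  roll 2: 30 = 30
  roll 3: 30 = 30
  roll 4: 22 + 14 = 36
  roll 5: 22 + 9 = 31
  roll 6: 22 = 22
  roll 7: 18 + 16 = 34
No arrangement into 6 paper rolls stays within capacity, so 7 is optimal.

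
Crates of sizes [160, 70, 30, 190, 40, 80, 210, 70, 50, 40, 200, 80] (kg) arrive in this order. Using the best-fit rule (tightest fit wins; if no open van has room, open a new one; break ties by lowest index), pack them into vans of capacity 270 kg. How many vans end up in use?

  160 → van 1 (new)  [load 160/270]
  70 → van 1  [load 230/270]
  30 → van 1  [load 260/270]
  190 → van 2 (new)  [load 190/270]
  40 → van 2  [load 230/270]
  80 → van 3 (new)  [load 80/270]
  210 → van 4 (new)  [load 210/270]
  70 → van 3  [load 150/270]
  50 → van 4  [load 260/270]
  40 → van 2  [load 270/270]
  200 → van 5 (new)  [load 200/270]
  80 → van 3  [load 230/270]
5 vans opened.

5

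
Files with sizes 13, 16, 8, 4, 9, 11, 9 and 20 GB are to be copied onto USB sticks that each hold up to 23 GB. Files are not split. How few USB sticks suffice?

Total = 20 + 16 + 13 + 11 + 9 + 9 + 8 + 4 = 90 GB.
Lower bound: ⌈90/23⌉ = 4 USB sticks.
A packing using 5 USB sticks:
  USB stick 1: 20 = 20
  USB stick 2: 16 + 4 = 20
  USB stick 3: 13 + 9 = 22
  USB stick 4: 11 + 9 = 20
  USB stick 5: 8 = 8
No arrangement into 4 USB sticks stays within capacity, so 5 is optimal.

5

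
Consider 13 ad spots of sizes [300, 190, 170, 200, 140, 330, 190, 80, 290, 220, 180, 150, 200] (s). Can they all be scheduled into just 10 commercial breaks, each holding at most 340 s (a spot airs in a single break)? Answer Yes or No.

Yes

A valid assignment using 10 commercial breaks:
  break 1: 330 = 330
  break 2: 300 = 300
  break 3: 290 = 290
  break 4: 220 + 80 = 300
  break 5: 200 + 140 = 340
  break 6: 200 = 200
  break 7: 190 + 150 = 340
  break 8: 190 = 190
  break 9: 180 = 180
  break 10: 170 = 170
Every load is within 340 s, so 10 commercial breaks suffice.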